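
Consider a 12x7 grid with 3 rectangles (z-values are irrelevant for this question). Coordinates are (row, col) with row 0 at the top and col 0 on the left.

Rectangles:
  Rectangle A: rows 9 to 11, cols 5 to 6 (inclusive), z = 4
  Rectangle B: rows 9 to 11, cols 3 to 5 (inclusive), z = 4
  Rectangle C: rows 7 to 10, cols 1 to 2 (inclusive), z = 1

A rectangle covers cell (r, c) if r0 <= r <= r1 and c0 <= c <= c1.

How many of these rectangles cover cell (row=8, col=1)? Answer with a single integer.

Check cell (8,1):
  A: rows 9-11 cols 5-6 -> outside (row miss)
  B: rows 9-11 cols 3-5 -> outside (row miss)
  C: rows 7-10 cols 1-2 -> covers
Count covering = 1

Answer: 1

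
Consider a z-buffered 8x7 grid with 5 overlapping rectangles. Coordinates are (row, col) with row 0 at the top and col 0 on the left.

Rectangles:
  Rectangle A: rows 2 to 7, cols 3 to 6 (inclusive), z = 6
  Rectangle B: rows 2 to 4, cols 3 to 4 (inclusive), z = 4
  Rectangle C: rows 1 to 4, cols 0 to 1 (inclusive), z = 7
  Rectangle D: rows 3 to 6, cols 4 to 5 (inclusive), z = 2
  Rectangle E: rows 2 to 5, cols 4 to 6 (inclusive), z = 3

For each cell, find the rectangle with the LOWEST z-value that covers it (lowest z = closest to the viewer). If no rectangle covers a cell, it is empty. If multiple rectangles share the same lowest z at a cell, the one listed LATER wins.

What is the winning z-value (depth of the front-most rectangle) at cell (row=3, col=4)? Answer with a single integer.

Answer: 2

Derivation:
Check cell (3,4):
  A: rows 2-7 cols 3-6 z=6 -> covers; best now A (z=6)
  B: rows 2-4 cols 3-4 z=4 -> covers; best now B (z=4)
  C: rows 1-4 cols 0-1 -> outside (col miss)
  D: rows 3-6 cols 4-5 z=2 -> covers; best now D (z=2)
  E: rows 2-5 cols 4-6 z=3 -> covers; best now D (z=2)
Winner: D at z=2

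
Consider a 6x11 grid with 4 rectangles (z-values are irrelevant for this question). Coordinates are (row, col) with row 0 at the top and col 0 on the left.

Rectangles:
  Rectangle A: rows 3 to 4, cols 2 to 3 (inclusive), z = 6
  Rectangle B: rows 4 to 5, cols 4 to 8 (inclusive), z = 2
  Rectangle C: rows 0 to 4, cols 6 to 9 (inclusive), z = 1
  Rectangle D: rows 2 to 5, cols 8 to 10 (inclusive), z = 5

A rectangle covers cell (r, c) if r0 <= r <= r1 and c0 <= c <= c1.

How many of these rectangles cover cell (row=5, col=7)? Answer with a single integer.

Answer: 1

Derivation:
Check cell (5,7):
  A: rows 3-4 cols 2-3 -> outside (row miss)
  B: rows 4-5 cols 4-8 -> covers
  C: rows 0-4 cols 6-9 -> outside (row miss)
  D: rows 2-5 cols 8-10 -> outside (col miss)
Count covering = 1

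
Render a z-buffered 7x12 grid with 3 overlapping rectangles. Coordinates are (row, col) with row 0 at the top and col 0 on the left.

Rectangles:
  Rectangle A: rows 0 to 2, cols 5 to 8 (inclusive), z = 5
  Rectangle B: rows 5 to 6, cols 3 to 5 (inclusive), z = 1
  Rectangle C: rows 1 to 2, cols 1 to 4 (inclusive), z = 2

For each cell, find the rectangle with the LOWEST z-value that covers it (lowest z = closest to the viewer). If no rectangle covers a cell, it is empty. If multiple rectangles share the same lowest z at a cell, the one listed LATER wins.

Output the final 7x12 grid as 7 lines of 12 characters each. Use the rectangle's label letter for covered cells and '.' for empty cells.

.....AAAA...
.CCCCAAAA...
.CCCCAAAA...
............
............
...BBB......
...BBB......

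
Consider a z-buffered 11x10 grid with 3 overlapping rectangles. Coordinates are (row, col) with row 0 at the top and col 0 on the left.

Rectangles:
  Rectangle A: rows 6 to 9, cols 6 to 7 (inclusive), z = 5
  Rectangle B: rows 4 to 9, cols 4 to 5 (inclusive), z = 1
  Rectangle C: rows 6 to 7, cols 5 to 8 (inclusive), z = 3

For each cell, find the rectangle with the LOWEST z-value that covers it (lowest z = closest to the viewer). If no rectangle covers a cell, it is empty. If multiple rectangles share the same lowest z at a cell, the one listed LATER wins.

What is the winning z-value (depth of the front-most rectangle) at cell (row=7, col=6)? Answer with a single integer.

Check cell (7,6):
  A: rows 6-9 cols 6-7 z=5 -> covers; best now A (z=5)
  B: rows 4-9 cols 4-5 -> outside (col miss)
  C: rows 6-7 cols 5-8 z=3 -> covers; best now C (z=3)
Winner: C at z=3

Answer: 3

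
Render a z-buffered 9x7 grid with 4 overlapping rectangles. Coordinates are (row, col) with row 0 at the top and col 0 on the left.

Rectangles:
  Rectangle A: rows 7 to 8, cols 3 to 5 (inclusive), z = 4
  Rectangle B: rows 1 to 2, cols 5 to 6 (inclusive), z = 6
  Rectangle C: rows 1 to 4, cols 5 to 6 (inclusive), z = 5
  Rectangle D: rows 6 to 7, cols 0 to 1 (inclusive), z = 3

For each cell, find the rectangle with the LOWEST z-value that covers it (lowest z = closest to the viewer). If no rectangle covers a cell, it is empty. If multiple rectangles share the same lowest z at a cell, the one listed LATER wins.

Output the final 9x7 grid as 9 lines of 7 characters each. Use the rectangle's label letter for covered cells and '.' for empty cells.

.......
.....CC
.....CC
.....CC
.....CC
.......
DD.....
DD.AAA.
...AAA.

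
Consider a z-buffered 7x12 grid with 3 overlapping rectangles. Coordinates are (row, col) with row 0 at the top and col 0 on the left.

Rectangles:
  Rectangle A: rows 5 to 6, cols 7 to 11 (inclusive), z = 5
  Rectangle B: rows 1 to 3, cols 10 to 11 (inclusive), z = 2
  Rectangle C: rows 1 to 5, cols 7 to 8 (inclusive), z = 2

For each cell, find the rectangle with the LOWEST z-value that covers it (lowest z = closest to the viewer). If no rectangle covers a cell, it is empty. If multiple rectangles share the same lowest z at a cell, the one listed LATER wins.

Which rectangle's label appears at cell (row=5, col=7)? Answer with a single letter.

Check cell (5,7):
  A: rows 5-6 cols 7-11 z=5 -> covers; best now A (z=5)
  B: rows 1-3 cols 10-11 -> outside (row miss)
  C: rows 1-5 cols 7-8 z=2 -> covers; best now C (z=2)
Winner: C at z=2

Answer: C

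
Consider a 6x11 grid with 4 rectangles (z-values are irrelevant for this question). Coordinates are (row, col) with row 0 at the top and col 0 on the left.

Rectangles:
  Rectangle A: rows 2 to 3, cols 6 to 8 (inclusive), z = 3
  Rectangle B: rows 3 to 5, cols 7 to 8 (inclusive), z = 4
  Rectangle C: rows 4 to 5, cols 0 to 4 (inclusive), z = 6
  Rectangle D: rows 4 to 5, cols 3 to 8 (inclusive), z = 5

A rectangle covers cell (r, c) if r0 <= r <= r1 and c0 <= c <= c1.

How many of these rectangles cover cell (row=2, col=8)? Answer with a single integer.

Check cell (2,8):
  A: rows 2-3 cols 6-8 -> covers
  B: rows 3-5 cols 7-8 -> outside (row miss)
  C: rows 4-5 cols 0-4 -> outside (row miss)
  D: rows 4-5 cols 3-8 -> outside (row miss)
Count covering = 1

Answer: 1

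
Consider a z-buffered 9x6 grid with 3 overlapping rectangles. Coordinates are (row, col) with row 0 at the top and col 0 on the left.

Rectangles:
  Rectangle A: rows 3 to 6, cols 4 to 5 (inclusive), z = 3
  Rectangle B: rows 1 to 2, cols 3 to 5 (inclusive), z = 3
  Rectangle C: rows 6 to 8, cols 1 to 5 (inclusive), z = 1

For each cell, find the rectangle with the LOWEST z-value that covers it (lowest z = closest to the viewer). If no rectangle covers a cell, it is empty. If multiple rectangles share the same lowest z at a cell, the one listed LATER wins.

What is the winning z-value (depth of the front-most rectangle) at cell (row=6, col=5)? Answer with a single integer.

Answer: 1

Derivation:
Check cell (6,5):
  A: rows 3-6 cols 4-5 z=3 -> covers; best now A (z=3)
  B: rows 1-2 cols 3-5 -> outside (row miss)
  C: rows 6-8 cols 1-5 z=1 -> covers; best now C (z=1)
Winner: C at z=1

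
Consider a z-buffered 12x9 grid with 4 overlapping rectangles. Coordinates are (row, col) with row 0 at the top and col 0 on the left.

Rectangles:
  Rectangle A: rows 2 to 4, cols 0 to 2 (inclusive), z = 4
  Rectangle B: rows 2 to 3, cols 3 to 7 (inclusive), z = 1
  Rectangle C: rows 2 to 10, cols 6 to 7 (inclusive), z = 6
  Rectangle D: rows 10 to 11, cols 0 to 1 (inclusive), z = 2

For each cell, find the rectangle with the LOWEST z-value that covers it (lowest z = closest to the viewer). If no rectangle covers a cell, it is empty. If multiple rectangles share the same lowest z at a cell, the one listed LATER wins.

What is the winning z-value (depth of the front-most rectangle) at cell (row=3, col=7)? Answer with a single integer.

Check cell (3,7):
  A: rows 2-4 cols 0-2 -> outside (col miss)
  B: rows 2-3 cols 3-7 z=1 -> covers; best now B (z=1)
  C: rows 2-10 cols 6-7 z=6 -> covers; best now B (z=1)
  D: rows 10-11 cols 0-1 -> outside (row miss)
Winner: B at z=1

Answer: 1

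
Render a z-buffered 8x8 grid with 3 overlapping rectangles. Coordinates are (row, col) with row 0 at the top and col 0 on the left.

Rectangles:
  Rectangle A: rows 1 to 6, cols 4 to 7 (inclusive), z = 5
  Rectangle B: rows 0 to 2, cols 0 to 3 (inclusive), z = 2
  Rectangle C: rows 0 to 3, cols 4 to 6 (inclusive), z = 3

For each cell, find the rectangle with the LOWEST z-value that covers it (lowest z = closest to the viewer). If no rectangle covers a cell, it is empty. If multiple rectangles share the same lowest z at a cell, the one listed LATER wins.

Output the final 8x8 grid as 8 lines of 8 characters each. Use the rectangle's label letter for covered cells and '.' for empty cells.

BBBBCCC.
BBBBCCCA
BBBBCCCA
....CCCA
....AAAA
....AAAA
....AAAA
........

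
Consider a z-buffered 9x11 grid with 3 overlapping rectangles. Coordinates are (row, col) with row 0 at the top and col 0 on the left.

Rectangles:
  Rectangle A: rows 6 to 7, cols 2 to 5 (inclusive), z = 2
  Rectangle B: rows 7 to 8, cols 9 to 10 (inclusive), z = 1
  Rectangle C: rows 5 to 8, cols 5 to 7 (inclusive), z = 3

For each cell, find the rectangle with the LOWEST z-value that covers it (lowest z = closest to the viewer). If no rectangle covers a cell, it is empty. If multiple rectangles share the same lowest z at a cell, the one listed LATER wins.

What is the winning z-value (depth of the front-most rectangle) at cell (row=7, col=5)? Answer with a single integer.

Answer: 2

Derivation:
Check cell (7,5):
  A: rows 6-7 cols 2-5 z=2 -> covers; best now A (z=2)
  B: rows 7-8 cols 9-10 -> outside (col miss)
  C: rows 5-8 cols 5-7 z=3 -> covers; best now A (z=2)
Winner: A at z=2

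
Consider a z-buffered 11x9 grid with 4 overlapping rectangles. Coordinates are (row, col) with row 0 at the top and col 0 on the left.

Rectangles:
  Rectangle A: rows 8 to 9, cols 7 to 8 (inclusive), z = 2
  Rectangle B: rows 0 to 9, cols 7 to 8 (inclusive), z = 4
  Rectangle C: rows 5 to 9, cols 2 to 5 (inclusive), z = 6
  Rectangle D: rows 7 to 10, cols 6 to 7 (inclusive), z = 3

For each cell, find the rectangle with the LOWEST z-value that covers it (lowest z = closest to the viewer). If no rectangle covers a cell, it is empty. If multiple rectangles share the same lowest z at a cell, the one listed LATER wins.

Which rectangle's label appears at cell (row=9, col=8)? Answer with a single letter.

Answer: A

Derivation:
Check cell (9,8):
  A: rows 8-9 cols 7-8 z=2 -> covers; best now A (z=2)
  B: rows 0-9 cols 7-8 z=4 -> covers; best now A (z=2)
  C: rows 5-9 cols 2-5 -> outside (col miss)
  D: rows 7-10 cols 6-7 -> outside (col miss)
Winner: A at z=2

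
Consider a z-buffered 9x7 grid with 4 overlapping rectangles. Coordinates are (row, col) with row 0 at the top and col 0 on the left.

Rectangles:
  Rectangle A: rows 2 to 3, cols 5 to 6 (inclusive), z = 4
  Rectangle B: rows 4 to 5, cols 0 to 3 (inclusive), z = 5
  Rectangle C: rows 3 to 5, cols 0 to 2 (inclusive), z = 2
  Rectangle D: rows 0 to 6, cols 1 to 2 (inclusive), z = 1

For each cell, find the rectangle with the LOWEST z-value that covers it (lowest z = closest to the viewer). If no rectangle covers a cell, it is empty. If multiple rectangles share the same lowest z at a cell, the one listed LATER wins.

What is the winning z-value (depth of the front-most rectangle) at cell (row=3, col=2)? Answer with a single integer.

Check cell (3,2):
  A: rows 2-3 cols 5-6 -> outside (col miss)
  B: rows 4-5 cols 0-3 -> outside (row miss)
  C: rows 3-5 cols 0-2 z=2 -> covers; best now C (z=2)
  D: rows 0-6 cols 1-2 z=1 -> covers; best now D (z=1)
Winner: D at z=1

Answer: 1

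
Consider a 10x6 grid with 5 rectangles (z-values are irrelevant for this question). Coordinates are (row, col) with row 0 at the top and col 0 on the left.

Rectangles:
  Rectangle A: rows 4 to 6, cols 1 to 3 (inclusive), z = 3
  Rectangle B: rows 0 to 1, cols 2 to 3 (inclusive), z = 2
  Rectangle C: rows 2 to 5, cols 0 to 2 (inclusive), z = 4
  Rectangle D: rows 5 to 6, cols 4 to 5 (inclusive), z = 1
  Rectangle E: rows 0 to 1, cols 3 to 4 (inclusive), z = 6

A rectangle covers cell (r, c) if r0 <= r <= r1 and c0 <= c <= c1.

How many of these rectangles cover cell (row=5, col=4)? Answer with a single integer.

Answer: 1

Derivation:
Check cell (5,4):
  A: rows 4-6 cols 1-3 -> outside (col miss)
  B: rows 0-1 cols 2-3 -> outside (row miss)
  C: rows 2-5 cols 0-2 -> outside (col miss)
  D: rows 5-6 cols 4-5 -> covers
  E: rows 0-1 cols 3-4 -> outside (row miss)
Count covering = 1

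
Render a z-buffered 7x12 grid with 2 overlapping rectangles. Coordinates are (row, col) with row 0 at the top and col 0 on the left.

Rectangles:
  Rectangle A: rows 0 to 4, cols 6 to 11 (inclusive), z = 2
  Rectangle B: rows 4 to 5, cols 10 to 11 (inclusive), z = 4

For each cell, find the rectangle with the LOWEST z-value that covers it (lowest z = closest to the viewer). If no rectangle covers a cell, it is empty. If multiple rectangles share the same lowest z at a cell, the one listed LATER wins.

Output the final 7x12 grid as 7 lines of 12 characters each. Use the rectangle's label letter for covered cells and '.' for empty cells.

......AAAAAA
......AAAAAA
......AAAAAA
......AAAAAA
......AAAAAA
..........BB
............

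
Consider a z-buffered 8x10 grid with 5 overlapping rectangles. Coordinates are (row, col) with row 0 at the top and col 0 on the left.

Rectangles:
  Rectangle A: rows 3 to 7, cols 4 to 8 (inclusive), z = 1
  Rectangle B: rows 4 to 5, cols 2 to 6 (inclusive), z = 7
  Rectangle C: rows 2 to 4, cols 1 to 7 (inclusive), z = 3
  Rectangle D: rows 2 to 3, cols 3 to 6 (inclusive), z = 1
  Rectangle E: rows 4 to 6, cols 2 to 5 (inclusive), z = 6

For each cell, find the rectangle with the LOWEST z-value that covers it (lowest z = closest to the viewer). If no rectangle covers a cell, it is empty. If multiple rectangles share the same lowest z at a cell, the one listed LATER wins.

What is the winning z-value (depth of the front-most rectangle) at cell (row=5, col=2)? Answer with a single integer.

Check cell (5,2):
  A: rows 3-7 cols 4-8 -> outside (col miss)
  B: rows 4-5 cols 2-6 z=7 -> covers; best now B (z=7)
  C: rows 2-4 cols 1-7 -> outside (row miss)
  D: rows 2-3 cols 3-6 -> outside (row miss)
  E: rows 4-6 cols 2-5 z=6 -> covers; best now E (z=6)
Winner: E at z=6

Answer: 6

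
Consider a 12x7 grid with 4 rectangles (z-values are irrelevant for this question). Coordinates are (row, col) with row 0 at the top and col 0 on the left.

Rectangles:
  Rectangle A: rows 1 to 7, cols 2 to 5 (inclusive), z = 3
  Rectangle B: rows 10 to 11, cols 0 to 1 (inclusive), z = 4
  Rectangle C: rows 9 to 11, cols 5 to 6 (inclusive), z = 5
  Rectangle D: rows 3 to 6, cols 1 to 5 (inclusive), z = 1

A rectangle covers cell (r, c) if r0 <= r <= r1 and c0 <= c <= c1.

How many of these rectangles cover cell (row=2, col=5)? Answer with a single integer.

Check cell (2,5):
  A: rows 1-7 cols 2-5 -> covers
  B: rows 10-11 cols 0-1 -> outside (row miss)
  C: rows 9-11 cols 5-6 -> outside (row miss)
  D: rows 3-6 cols 1-5 -> outside (row miss)
Count covering = 1

Answer: 1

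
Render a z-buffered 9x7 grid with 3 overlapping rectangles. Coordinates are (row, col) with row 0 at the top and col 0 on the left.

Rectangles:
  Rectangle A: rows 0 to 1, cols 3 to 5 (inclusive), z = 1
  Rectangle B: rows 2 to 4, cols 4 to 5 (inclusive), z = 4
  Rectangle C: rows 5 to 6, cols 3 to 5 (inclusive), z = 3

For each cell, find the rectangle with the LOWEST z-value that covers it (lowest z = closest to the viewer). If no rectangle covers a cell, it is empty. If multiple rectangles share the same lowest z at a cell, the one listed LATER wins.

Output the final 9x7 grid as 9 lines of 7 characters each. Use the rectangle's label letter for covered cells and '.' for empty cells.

...AAA.
...AAA.
....BB.
....BB.
....BB.
...CCC.
...CCC.
.......
.......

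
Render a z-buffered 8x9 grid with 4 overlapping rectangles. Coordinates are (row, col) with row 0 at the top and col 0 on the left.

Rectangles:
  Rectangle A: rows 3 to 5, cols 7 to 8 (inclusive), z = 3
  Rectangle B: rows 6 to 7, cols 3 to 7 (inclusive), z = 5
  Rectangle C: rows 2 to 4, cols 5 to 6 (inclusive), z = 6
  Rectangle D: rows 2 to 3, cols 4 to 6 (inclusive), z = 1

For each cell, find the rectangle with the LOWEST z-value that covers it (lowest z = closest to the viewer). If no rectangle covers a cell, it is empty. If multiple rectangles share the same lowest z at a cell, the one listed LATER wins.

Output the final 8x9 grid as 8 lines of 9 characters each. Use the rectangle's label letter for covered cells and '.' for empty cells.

.........
.........
....DDD..
....DDDAA
.....CCAA
.......AA
...BBBBB.
...BBBBB.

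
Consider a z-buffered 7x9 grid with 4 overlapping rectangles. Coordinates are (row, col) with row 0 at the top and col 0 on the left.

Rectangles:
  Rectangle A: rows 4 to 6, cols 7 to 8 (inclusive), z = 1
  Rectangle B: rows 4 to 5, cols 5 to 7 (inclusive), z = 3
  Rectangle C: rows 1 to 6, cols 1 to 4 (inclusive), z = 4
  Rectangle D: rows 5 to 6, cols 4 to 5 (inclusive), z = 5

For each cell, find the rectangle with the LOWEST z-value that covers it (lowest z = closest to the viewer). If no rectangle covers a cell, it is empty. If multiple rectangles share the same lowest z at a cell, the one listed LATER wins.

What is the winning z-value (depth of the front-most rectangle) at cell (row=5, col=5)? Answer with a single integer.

Check cell (5,5):
  A: rows 4-6 cols 7-8 -> outside (col miss)
  B: rows 4-5 cols 5-7 z=3 -> covers; best now B (z=3)
  C: rows 1-6 cols 1-4 -> outside (col miss)
  D: rows 5-6 cols 4-5 z=5 -> covers; best now B (z=3)
Winner: B at z=3

Answer: 3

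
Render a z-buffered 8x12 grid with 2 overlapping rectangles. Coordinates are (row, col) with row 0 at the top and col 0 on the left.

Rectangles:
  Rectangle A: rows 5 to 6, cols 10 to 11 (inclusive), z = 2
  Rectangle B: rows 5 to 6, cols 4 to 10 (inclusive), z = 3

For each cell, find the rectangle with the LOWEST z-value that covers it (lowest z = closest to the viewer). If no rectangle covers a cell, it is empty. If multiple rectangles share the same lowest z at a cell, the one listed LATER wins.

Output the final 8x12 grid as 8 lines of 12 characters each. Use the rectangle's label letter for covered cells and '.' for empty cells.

............
............
............
............
............
....BBBBBBAA
....BBBBBBAA
............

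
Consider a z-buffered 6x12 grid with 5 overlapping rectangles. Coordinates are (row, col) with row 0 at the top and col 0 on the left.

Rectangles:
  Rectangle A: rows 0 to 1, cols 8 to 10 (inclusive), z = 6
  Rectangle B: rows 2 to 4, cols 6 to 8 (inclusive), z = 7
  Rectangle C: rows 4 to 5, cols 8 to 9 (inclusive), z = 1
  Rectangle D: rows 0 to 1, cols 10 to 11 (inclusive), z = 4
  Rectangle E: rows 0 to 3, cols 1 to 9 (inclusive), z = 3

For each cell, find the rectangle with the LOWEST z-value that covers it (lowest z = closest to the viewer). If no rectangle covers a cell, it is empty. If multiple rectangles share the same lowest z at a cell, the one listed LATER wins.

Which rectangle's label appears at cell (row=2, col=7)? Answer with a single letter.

Answer: E

Derivation:
Check cell (2,7):
  A: rows 0-1 cols 8-10 -> outside (row miss)
  B: rows 2-4 cols 6-8 z=7 -> covers; best now B (z=7)
  C: rows 4-5 cols 8-9 -> outside (row miss)
  D: rows 0-1 cols 10-11 -> outside (row miss)
  E: rows 0-3 cols 1-9 z=3 -> covers; best now E (z=3)
Winner: E at z=3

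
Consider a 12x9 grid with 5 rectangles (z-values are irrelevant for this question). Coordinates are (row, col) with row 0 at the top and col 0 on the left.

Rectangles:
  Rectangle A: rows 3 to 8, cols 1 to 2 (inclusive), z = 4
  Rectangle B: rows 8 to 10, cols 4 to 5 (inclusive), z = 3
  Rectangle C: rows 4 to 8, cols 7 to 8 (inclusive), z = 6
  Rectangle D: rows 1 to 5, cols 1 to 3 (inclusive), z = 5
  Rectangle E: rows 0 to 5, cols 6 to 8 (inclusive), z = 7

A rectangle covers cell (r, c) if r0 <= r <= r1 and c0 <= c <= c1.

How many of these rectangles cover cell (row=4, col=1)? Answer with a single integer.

Answer: 2

Derivation:
Check cell (4,1):
  A: rows 3-8 cols 1-2 -> covers
  B: rows 8-10 cols 4-5 -> outside (row miss)
  C: rows 4-8 cols 7-8 -> outside (col miss)
  D: rows 1-5 cols 1-3 -> covers
  E: rows 0-5 cols 6-8 -> outside (col miss)
Count covering = 2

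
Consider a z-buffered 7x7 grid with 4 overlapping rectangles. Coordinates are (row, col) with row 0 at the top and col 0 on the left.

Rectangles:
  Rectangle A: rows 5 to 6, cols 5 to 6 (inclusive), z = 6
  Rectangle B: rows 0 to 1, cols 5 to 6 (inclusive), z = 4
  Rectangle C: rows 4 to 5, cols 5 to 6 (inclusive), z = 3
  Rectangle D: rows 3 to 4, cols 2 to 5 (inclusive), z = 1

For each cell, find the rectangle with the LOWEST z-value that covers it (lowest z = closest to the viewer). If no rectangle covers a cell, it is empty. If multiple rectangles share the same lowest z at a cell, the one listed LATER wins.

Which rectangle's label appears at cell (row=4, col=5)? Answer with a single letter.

Answer: D

Derivation:
Check cell (4,5):
  A: rows 5-6 cols 5-6 -> outside (row miss)
  B: rows 0-1 cols 5-6 -> outside (row miss)
  C: rows 4-5 cols 5-6 z=3 -> covers; best now C (z=3)
  D: rows 3-4 cols 2-5 z=1 -> covers; best now D (z=1)
Winner: D at z=1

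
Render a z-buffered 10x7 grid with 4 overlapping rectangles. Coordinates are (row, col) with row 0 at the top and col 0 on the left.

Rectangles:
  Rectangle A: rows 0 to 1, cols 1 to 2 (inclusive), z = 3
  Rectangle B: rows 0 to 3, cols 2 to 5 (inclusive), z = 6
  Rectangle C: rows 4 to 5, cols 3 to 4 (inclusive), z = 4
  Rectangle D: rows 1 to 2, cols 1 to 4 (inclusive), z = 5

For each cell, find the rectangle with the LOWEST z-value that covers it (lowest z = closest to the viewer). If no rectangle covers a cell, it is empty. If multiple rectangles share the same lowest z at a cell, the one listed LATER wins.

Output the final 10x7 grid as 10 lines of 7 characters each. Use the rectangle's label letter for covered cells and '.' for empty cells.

.AABBB.
.AADDB.
.DDDDB.
..BBBB.
...CC..
...CC..
.......
.......
.......
.......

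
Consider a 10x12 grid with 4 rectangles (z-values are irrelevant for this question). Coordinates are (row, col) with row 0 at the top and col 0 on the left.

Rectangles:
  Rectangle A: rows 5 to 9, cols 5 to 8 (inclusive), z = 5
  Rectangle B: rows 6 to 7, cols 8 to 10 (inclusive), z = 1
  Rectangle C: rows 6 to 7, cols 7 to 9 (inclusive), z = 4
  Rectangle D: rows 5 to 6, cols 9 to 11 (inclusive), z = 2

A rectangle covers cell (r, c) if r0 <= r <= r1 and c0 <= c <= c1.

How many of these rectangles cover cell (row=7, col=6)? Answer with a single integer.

Answer: 1

Derivation:
Check cell (7,6):
  A: rows 5-9 cols 5-8 -> covers
  B: rows 6-7 cols 8-10 -> outside (col miss)
  C: rows 6-7 cols 7-9 -> outside (col miss)
  D: rows 5-6 cols 9-11 -> outside (row miss)
Count covering = 1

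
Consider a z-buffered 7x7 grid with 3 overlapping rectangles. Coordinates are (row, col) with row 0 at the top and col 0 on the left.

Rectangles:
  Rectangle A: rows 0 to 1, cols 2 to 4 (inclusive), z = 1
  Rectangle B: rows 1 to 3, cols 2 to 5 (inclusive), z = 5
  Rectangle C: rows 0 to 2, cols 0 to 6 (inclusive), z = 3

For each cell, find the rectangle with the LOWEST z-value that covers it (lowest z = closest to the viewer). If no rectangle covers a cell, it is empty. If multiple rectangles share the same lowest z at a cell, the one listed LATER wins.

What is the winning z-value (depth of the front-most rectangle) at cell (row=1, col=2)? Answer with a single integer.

Check cell (1,2):
  A: rows 0-1 cols 2-4 z=1 -> covers; best now A (z=1)
  B: rows 1-3 cols 2-5 z=5 -> covers; best now A (z=1)
  C: rows 0-2 cols 0-6 z=3 -> covers; best now A (z=1)
Winner: A at z=1

Answer: 1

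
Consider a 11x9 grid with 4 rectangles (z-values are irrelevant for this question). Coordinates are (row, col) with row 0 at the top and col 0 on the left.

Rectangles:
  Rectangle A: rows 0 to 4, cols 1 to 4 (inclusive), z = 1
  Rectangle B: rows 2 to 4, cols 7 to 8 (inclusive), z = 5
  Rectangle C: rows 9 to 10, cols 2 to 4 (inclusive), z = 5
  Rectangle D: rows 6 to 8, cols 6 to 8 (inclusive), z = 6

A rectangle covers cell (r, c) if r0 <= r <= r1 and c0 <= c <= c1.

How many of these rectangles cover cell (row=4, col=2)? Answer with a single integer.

Answer: 1

Derivation:
Check cell (4,2):
  A: rows 0-4 cols 1-4 -> covers
  B: rows 2-4 cols 7-8 -> outside (col miss)
  C: rows 9-10 cols 2-4 -> outside (row miss)
  D: rows 6-8 cols 6-8 -> outside (row miss)
Count covering = 1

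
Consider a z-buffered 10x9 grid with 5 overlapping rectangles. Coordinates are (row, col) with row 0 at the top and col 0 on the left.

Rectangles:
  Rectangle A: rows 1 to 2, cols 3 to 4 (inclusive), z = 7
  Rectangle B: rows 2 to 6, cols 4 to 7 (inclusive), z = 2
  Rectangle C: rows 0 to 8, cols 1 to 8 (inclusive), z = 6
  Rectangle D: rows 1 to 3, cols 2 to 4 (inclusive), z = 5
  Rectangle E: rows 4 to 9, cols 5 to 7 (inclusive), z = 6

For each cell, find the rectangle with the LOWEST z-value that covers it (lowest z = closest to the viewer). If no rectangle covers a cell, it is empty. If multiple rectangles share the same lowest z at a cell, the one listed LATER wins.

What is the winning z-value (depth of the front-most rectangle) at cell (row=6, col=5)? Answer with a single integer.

Answer: 2

Derivation:
Check cell (6,5):
  A: rows 1-2 cols 3-4 -> outside (row miss)
  B: rows 2-6 cols 4-7 z=2 -> covers; best now B (z=2)
  C: rows 0-8 cols 1-8 z=6 -> covers; best now B (z=2)
  D: rows 1-3 cols 2-4 -> outside (row miss)
  E: rows 4-9 cols 5-7 z=6 -> covers; best now B (z=2)
Winner: B at z=2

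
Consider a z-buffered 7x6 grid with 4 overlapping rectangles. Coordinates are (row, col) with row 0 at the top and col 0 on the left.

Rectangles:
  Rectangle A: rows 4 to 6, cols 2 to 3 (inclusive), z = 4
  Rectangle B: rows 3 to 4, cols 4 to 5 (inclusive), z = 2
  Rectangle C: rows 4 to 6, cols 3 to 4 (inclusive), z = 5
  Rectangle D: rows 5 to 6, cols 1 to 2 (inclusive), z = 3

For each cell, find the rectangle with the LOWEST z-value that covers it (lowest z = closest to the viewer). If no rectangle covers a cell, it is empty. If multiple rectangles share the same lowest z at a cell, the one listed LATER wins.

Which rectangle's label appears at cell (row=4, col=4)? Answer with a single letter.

Check cell (4,4):
  A: rows 4-6 cols 2-3 -> outside (col miss)
  B: rows 3-4 cols 4-5 z=2 -> covers; best now B (z=2)
  C: rows 4-6 cols 3-4 z=5 -> covers; best now B (z=2)
  D: rows 5-6 cols 1-2 -> outside (row miss)
Winner: B at z=2

Answer: B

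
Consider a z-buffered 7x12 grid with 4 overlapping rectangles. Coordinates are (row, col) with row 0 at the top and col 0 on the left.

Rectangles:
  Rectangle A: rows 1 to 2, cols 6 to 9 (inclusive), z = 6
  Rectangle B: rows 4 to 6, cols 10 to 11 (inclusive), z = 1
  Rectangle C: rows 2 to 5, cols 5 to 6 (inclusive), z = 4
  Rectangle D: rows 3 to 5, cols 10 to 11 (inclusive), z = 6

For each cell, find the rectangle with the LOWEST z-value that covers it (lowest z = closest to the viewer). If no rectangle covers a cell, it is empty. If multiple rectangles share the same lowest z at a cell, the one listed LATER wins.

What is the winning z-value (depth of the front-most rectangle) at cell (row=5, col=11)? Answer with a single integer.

Check cell (5,11):
  A: rows 1-2 cols 6-9 -> outside (row miss)
  B: rows 4-6 cols 10-11 z=1 -> covers; best now B (z=1)
  C: rows 2-5 cols 5-6 -> outside (col miss)
  D: rows 3-5 cols 10-11 z=6 -> covers; best now B (z=1)
Winner: B at z=1

Answer: 1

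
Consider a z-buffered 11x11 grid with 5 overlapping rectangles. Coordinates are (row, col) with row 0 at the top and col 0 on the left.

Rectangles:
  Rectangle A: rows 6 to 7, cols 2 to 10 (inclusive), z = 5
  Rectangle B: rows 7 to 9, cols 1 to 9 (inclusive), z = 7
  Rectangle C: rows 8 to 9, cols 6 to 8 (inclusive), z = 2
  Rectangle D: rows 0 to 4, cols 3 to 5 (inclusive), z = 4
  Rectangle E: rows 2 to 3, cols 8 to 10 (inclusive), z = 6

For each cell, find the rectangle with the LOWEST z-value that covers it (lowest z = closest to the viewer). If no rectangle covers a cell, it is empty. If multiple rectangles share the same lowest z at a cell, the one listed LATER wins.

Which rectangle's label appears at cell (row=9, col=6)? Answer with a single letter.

Check cell (9,6):
  A: rows 6-7 cols 2-10 -> outside (row miss)
  B: rows 7-9 cols 1-9 z=7 -> covers; best now B (z=7)
  C: rows 8-9 cols 6-8 z=2 -> covers; best now C (z=2)
  D: rows 0-4 cols 3-5 -> outside (row miss)
  E: rows 2-3 cols 8-10 -> outside (row miss)
Winner: C at z=2

Answer: C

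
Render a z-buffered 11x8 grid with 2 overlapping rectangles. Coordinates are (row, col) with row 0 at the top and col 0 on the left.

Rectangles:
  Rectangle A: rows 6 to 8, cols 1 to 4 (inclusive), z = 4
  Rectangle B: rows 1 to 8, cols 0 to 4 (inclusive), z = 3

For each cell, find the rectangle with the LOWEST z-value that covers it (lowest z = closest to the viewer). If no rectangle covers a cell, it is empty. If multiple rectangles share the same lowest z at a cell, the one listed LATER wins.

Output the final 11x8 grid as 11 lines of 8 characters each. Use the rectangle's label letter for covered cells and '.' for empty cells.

........
BBBBB...
BBBBB...
BBBBB...
BBBBB...
BBBBB...
BBBBB...
BBBBB...
BBBBB...
........
........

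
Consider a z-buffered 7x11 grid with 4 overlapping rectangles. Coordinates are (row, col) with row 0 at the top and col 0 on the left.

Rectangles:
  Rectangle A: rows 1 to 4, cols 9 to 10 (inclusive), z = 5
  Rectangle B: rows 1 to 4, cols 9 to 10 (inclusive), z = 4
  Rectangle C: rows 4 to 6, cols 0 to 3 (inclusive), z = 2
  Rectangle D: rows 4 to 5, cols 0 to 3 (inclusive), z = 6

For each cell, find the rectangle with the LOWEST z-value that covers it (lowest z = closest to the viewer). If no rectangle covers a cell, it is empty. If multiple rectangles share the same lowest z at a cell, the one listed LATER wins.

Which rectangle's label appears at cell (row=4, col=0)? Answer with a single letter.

Check cell (4,0):
  A: rows 1-4 cols 9-10 -> outside (col miss)
  B: rows 1-4 cols 9-10 -> outside (col miss)
  C: rows 4-6 cols 0-3 z=2 -> covers; best now C (z=2)
  D: rows 4-5 cols 0-3 z=6 -> covers; best now C (z=2)
Winner: C at z=2

Answer: C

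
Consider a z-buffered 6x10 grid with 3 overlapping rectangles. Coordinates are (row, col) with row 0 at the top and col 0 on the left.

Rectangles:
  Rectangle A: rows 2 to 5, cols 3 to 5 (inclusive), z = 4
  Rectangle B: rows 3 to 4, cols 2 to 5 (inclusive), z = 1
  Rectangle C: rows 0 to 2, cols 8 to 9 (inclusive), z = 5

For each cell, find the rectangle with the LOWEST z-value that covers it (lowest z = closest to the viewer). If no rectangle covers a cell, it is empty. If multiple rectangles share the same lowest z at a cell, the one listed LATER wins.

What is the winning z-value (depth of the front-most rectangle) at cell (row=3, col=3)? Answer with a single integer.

Check cell (3,3):
  A: rows 2-5 cols 3-5 z=4 -> covers; best now A (z=4)
  B: rows 3-4 cols 2-5 z=1 -> covers; best now B (z=1)
  C: rows 0-2 cols 8-9 -> outside (row miss)
Winner: B at z=1

Answer: 1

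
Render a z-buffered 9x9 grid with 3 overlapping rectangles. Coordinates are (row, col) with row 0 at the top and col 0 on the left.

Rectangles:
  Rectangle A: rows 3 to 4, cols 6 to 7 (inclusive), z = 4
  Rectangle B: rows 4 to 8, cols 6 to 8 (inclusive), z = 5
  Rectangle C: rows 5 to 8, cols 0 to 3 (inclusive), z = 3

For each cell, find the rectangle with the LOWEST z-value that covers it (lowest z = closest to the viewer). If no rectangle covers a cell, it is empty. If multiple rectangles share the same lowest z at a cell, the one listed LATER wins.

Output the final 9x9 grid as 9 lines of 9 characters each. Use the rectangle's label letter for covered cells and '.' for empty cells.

.........
.........
.........
......AA.
......AAB
CCCC..BBB
CCCC..BBB
CCCC..BBB
CCCC..BBB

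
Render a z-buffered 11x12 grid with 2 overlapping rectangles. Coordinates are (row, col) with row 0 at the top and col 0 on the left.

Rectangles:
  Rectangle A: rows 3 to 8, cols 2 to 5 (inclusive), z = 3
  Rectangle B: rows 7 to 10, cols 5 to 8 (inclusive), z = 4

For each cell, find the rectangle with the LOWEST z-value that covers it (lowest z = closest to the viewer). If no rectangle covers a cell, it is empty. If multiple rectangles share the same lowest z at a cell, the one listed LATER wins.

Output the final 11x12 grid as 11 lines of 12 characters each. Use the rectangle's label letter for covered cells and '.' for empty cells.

............
............
............
..AAAA......
..AAAA......
..AAAA......
..AAAA......
..AAAABBB...
..AAAABBB...
.....BBBB...
.....BBBB...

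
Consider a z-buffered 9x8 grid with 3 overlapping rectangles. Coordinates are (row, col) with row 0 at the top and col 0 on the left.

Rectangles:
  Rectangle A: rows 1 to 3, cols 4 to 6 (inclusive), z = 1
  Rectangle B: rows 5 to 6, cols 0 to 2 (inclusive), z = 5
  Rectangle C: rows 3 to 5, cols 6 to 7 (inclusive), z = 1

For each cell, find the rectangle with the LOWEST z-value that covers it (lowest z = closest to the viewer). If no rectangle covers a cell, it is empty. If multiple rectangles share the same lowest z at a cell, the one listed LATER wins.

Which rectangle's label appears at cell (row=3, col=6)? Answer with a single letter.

Check cell (3,6):
  A: rows 1-3 cols 4-6 z=1 -> covers; best now A (z=1)
  B: rows 5-6 cols 0-2 -> outside (row miss)
  C: rows 3-5 cols 6-7 z=1 -> covers; best now C (z=1)
Winner: C at z=1

Answer: C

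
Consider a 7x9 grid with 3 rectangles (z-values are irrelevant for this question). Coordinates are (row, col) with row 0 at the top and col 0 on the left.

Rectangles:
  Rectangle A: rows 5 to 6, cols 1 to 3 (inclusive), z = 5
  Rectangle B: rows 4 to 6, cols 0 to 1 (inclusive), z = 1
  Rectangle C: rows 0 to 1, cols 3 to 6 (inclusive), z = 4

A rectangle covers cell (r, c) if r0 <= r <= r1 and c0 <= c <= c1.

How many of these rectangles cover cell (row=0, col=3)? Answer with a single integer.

Check cell (0,3):
  A: rows 5-6 cols 1-3 -> outside (row miss)
  B: rows 4-6 cols 0-1 -> outside (row miss)
  C: rows 0-1 cols 3-6 -> covers
Count covering = 1

Answer: 1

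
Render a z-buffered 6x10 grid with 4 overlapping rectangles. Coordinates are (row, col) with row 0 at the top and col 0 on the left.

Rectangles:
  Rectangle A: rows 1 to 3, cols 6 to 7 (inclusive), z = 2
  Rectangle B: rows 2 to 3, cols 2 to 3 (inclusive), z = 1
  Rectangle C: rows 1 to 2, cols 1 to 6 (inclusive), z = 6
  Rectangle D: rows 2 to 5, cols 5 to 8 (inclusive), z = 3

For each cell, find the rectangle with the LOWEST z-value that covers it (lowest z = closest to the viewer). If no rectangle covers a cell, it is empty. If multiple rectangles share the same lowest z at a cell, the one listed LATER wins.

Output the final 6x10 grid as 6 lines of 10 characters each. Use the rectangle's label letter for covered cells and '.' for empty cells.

..........
.CCCCCAA..
.CBBCDAAD.
..BB.DAAD.
.....DDDD.
.....DDDD.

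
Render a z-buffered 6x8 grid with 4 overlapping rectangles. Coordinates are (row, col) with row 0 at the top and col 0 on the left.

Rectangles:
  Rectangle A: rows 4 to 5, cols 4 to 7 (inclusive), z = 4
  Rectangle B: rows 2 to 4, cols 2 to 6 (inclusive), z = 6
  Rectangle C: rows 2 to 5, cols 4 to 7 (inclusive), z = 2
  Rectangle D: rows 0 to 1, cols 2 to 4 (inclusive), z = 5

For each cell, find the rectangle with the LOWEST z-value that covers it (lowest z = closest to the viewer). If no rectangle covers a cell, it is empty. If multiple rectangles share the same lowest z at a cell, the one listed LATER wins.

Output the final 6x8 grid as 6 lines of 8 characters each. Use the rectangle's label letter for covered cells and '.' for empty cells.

..DDD...
..DDD...
..BBCCCC
..BBCCCC
..BBCCCC
....CCCC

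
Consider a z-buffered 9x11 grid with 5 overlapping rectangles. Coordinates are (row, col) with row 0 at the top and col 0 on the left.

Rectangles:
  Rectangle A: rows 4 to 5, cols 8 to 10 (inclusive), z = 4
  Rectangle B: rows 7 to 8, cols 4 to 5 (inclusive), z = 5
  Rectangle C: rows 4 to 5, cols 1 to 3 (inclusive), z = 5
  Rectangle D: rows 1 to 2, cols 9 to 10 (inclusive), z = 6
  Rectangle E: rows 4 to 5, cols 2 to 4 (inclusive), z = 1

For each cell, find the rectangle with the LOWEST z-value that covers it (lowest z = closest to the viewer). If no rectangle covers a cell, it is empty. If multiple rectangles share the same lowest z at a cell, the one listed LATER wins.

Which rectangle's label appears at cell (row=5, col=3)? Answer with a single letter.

Answer: E

Derivation:
Check cell (5,3):
  A: rows 4-5 cols 8-10 -> outside (col miss)
  B: rows 7-8 cols 4-5 -> outside (row miss)
  C: rows 4-5 cols 1-3 z=5 -> covers; best now C (z=5)
  D: rows 1-2 cols 9-10 -> outside (row miss)
  E: rows 4-5 cols 2-4 z=1 -> covers; best now E (z=1)
Winner: E at z=1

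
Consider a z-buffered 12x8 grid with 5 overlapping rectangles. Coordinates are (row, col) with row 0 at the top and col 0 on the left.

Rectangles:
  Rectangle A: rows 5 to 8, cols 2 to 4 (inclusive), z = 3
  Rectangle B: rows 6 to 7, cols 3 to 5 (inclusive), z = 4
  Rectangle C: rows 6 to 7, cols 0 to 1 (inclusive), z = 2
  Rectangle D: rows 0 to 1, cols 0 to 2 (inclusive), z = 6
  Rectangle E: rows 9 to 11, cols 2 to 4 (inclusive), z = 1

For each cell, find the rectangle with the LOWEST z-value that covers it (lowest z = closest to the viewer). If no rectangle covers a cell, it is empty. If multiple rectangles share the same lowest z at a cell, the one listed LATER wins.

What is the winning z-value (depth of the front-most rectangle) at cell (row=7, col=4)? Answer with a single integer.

Check cell (7,4):
  A: rows 5-8 cols 2-4 z=3 -> covers; best now A (z=3)
  B: rows 6-7 cols 3-5 z=4 -> covers; best now A (z=3)
  C: rows 6-7 cols 0-1 -> outside (col miss)
  D: rows 0-1 cols 0-2 -> outside (row miss)
  E: rows 9-11 cols 2-4 -> outside (row miss)
Winner: A at z=3

Answer: 3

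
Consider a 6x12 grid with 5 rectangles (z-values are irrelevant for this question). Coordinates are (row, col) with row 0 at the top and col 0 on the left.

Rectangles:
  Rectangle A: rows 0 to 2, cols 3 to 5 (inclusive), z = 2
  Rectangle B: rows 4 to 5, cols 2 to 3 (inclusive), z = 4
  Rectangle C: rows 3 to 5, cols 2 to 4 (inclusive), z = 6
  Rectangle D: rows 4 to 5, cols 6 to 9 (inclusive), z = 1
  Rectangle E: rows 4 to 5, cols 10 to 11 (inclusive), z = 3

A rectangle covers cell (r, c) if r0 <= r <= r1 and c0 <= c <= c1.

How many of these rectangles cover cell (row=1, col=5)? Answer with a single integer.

Answer: 1

Derivation:
Check cell (1,5):
  A: rows 0-2 cols 3-5 -> covers
  B: rows 4-5 cols 2-3 -> outside (row miss)
  C: rows 3-5 cols 2-4 -> outside (row miss)
  D: rows 4-5 cols 6-9 -> outside (row miss)
  E: rows 4-5 cols 10-11 -> outside (row miss)
Count covering = 1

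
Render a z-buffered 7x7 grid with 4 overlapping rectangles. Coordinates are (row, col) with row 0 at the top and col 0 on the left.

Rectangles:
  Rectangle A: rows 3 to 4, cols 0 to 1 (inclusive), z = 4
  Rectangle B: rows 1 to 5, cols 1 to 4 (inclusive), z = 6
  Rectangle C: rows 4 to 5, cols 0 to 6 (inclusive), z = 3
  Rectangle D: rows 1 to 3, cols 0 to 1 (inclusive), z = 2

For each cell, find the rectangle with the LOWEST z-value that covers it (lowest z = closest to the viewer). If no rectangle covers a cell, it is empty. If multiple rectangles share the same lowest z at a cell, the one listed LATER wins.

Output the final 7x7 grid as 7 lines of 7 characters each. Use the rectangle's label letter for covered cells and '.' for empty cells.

.......
DDBBB..
DDBBB..
DDBBB..
CCCCCCC
CCCCCCC
.......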